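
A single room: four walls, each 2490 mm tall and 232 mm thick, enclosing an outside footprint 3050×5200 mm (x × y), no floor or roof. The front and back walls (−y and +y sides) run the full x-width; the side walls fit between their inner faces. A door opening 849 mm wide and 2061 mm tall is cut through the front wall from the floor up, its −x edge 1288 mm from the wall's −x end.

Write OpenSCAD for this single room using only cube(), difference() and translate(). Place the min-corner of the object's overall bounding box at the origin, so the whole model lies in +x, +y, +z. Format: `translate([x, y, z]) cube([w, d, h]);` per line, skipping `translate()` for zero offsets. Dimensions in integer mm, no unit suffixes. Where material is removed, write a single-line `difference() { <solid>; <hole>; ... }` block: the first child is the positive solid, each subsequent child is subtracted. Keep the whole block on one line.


difference() { cube([3050, 232, 2490]); translate([1288, 0, 0]) cube([849, 232, 2061]); }
translate([0, 4968, 0]) cube([3050, 232, 2490]);
translate([0, 232, 0]) cube([232, 4736, 2490]);
translate([2818, 232, 0]) cube([232, 4736, 2490]);


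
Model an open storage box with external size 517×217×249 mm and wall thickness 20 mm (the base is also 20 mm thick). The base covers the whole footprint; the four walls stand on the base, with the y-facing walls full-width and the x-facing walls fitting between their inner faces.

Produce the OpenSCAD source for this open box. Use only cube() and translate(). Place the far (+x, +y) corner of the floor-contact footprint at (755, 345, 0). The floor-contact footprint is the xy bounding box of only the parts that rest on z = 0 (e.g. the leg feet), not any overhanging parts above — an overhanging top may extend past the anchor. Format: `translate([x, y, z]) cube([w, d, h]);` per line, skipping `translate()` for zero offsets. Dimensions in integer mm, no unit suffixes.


translate([238, 128, 0]) cube([517, 217, 20]);
translate([238, 128, 20]) cube([517, 20, 229]);
translate([238, 325, 20]) cube([517, 20, 229]);
translate([238, 148, 20]) cube([20, 177, 229]);
translate([735, 148, 20]) cube([20, 177, 229]);


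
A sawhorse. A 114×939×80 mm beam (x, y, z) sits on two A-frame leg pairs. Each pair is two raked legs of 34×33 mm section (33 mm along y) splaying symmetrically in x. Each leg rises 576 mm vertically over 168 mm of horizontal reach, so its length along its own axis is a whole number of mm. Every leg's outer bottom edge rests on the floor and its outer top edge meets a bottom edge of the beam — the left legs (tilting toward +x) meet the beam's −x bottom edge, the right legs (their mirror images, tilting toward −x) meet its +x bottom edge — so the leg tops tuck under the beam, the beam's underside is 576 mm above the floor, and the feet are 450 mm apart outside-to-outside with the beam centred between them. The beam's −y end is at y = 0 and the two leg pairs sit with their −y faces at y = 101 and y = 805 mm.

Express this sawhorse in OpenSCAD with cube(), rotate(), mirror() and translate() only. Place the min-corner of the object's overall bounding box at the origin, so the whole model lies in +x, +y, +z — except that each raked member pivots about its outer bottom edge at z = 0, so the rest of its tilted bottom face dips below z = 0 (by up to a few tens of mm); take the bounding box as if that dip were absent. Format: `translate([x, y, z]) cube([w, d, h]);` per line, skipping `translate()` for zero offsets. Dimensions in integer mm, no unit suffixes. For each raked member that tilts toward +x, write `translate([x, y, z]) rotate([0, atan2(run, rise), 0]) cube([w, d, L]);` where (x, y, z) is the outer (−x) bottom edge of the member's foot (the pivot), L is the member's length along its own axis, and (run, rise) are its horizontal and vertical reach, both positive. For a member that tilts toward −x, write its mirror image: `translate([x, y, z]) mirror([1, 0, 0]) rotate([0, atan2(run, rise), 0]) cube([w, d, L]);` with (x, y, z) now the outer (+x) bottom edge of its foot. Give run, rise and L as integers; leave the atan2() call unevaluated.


// leg length = √(168² + 576²) = 600
// right-leg outer foot x = 2·168 + 114 = 450
// beam min-corner = (168, 0, 576)
translate([168, 0, 576]) cube([114, 939, 80]);
translate([0, 101, 0]) rotate([0, atan2(168, 576), 0]) cube([34, 33, 600]);
translate([450, 101, 0]) mirror([1, 0, 0]) rotate([0, atan2(168, 576), 0]) cube([34, 33, 600]);
translate([0, 805, 0]) rotate([0, atan2(168, 576), 0]) cube([34, 33, 600]);
translate([450, 805, 0]) mirror([1, 0, 0]) rotate([0, atan2(168, 576), 0]) cube([34, 33, 600]);


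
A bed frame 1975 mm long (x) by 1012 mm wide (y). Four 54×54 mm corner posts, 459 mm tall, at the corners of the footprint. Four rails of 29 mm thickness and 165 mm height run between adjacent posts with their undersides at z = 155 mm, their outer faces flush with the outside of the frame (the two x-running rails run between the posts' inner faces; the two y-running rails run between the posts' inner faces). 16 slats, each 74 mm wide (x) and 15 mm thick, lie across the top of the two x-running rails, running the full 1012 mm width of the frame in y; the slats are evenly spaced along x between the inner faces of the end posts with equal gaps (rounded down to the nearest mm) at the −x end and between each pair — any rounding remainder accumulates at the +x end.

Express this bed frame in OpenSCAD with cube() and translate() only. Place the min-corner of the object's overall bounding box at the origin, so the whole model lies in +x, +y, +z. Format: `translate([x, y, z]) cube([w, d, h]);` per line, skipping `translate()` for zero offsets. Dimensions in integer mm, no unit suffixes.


// slat z = rail_z + rail_h = 155 + 165 = 320
// slat gap = ⌊(1867 − 16·74) / 17⌋ = 40
cube([54, 54, 459]);
translate([0, 958, 0]) cube([54, 54, 459]);
translate([1921, 0, 0]) cube([54, 54, 459]);
translate([1921, 958, 0]) cube([54, 54, 459]);
translate([54, 0, 155]) cube([1867, 29, 165]);
translate([54, 983, 155]) cube([1867, 29, 165]);
translate([0, 54, 155]) cube([29, 904, 165]);
translate([1946, 54, 155]) cube([29, 904, 165]);
translate([94, 0, 320]) cube([74, 1012, 15]);
translate([208, 0, 320]) cube([74, 1012, 15]);
translate([322, 0, 320]) cube([74, 1012, 15]);
translate([436, 0, 320]) cube([74, 1012, 15]);
translate([550, 0, 320]) cube([74, 1012, 15]);
translate([664, 0, 320]) cube([74, 1012, 15]);
translate([778, 0, 320]) cube([74, 1012, 15]);
translate([892, 0, 320]) cube([74, 1012, 15]);
translate([1006, 0, 320]) cube([74, 1012, 15]);
translate([1120, 0, 320]) cube([74, 1012, 15]);
translate([1234, 0, 320]) cube([74, 1012, 15]);
translate([1348, 0, 320]) cube([74, 1012, 15]);
translate([1462, 0, 320]) cube([74, 1012, 15]);
translate([1576, 0, 320]) cube([74, 1012, 15]);
translate([1690, 0, 320]) cube([74, 1012, 15]);
translate([1804, 0, 320]) cube([74, 1012, 15]);


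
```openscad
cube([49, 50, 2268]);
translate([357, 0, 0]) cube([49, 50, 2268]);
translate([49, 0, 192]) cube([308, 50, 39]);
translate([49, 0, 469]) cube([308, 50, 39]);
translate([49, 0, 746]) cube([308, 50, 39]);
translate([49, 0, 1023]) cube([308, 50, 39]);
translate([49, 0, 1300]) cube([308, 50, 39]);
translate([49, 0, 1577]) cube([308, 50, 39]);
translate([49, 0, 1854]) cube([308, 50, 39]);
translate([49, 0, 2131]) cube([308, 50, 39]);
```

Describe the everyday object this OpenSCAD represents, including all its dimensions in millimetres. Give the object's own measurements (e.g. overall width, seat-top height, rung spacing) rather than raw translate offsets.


A straight ladder. Two 49×50 mm vertical rails, 2268 mm tall, stand 406 mm apart (outside-to-outside) with their front faces coplanar on the −y side. 8 rungs, each 50 mm deep and 39 mm tall, span between the inner faces of the rails, front faces flush with the rails. The lowest rung's underside is at z = 192 mm and rungs are spaced 277 mm apart (underside to underside).


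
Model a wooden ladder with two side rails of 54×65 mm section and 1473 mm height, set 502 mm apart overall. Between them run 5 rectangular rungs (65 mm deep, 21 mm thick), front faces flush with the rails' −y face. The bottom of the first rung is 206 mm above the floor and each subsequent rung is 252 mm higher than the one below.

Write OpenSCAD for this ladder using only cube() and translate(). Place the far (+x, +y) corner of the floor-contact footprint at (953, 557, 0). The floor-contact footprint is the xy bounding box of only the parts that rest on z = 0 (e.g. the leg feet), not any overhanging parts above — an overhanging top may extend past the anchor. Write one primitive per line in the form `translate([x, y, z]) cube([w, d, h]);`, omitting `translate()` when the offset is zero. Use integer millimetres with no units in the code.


translate([451, 492, 0]) cube([54, 65, 1473]);
translate([899, 492, 0]) cube([54, 65, 1473]);
translate([505, 492, 206]) cube([394, 65, 21]);
translate([505, 492, 458]) cube([394, 65, 21]);
translate([505, 492, 710]) cube([394, 65, 21]);
translate([505, 492, 962]) cube([394, 65, 21]);
translate([505, 492, 1214]) cube([394, 65, 21]);


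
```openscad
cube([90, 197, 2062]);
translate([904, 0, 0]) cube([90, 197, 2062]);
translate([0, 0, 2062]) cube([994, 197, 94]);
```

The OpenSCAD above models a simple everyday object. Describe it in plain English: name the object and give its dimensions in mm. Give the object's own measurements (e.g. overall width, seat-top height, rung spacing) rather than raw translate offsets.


A door frame. The clear opening is 814 mm wide and 2062 mm high. Two 90 mm wide jambs, 197 mm deep, stand either side of the opening from the floor to the top of the opening. A 94 mm thick head sits across the top of both jambs, spanning the full outside width of the frame.


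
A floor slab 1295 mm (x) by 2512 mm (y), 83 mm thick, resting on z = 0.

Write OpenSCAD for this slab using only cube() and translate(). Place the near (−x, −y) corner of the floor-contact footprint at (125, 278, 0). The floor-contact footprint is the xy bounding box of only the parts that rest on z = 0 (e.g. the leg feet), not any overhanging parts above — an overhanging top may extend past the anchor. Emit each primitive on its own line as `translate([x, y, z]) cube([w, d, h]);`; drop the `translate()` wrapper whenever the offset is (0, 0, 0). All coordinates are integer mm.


translate([125, 278, 0]) cube([1295, 2512, 83]);


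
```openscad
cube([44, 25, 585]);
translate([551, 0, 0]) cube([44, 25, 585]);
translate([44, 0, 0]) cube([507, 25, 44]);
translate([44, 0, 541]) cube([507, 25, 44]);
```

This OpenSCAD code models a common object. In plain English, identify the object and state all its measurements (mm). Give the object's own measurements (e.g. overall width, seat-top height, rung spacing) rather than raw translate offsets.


A rectangular picture frame lying in the x–z plane (depth along y). The opening is 507 mm wide (x) by 497 mm tall (z), surrounded by a border 44 mm wide on all four sides. The frame is 25 mm deep and is made of two full-height vertical stiles with two horizontal rails fitted between them.


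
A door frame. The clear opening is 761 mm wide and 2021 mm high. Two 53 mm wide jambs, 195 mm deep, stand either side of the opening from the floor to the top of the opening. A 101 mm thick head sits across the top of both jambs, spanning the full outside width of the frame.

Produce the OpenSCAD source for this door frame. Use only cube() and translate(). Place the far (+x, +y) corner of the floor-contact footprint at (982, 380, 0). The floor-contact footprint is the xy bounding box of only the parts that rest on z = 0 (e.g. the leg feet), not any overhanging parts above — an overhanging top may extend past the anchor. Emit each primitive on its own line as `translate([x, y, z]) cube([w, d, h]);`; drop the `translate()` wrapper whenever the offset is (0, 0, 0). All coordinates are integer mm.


translate([115, 185, 0]) cube([53, 195, 2021]);
translate([929, 185, 0]) cube([53, 195, 2021]);
translate([115, 185, 2021]) cube([867, 195, 101]);


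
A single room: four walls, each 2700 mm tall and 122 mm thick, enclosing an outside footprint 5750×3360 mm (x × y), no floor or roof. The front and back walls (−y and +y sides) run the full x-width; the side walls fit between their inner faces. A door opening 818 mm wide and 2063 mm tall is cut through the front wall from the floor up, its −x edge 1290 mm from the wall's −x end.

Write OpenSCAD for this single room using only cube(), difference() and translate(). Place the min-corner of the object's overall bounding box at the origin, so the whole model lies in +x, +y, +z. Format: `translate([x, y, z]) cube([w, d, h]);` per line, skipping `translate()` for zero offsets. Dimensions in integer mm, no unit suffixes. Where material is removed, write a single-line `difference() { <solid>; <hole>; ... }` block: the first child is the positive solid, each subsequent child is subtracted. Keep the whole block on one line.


difference() { cube([5750, 122, 2700]); translate([1290, 0, 0]) cube([818, 122, 2063]); }
translate([0, 3238, 0]) cube([5750, 122, 2700]);
translate([0, 122, 0]) cube([122, 3116, 2700]);
translate([5628, 122, 0]) cube([122, 3116, 2700]);


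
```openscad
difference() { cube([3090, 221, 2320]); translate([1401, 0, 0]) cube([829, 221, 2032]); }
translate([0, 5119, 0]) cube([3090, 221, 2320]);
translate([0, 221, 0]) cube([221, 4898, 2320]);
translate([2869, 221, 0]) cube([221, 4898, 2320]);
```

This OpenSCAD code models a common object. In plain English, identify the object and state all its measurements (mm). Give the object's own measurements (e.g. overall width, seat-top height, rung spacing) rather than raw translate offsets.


A single room: four walls, each 2320 mm tall and 221 mm thick, enclosing an outside footprint 3090×5340 mm (x × y), no floor or roof. The front and back walls (−y and +y sides) run the full x-width; the side walls fit between their inner faces. A door opening 829 mm wide and 2032 mm tall is cut through the front wall from the floor up, its −x edge 1401 mm from the wall's −x end.


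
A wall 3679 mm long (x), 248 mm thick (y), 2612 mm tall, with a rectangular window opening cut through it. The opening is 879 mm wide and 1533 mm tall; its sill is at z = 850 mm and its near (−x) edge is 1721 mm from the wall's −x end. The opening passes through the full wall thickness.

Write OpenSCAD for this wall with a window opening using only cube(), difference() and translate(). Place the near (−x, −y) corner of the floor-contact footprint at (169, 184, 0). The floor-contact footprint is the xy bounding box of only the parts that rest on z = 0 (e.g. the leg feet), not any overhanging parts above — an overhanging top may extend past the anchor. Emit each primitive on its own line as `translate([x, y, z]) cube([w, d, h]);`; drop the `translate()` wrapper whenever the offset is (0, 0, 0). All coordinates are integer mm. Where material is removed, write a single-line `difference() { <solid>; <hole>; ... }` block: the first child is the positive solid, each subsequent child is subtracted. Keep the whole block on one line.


difference() { translate([169, 184, 0]) cube([3679, 248, 2612]); translate([1890, 184, 850]) cube([879, 248, 1533]); }


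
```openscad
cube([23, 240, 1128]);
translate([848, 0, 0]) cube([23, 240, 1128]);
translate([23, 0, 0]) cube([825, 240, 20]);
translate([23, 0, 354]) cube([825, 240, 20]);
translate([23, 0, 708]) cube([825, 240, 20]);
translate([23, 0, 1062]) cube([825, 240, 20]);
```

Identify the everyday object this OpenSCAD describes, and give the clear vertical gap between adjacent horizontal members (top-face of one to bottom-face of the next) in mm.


A bookshelf. The clear shelf gap is 334 mm.

Two tall side panels with 4 horizontal boards between them — a bookshelf. The first two shelf undersides are at z = 0 and z = 354; with shelf thickness 20, the clear gap is 354 − 0 − 20 = 334 mm.


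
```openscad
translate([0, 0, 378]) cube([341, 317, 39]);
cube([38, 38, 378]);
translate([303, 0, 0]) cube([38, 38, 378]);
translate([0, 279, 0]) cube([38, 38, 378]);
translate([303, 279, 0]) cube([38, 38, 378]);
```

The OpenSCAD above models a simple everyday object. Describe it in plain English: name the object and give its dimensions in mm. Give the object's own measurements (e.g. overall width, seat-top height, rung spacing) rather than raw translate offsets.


A four-legged stool. The seat is a 341×317×39 mm slab whose top surface is at z = 417 mm; four square legs, each 38×38 mm in cross-section, run from the floor (z = 0) to the underside of the seat, each flush with a corner of the seat.


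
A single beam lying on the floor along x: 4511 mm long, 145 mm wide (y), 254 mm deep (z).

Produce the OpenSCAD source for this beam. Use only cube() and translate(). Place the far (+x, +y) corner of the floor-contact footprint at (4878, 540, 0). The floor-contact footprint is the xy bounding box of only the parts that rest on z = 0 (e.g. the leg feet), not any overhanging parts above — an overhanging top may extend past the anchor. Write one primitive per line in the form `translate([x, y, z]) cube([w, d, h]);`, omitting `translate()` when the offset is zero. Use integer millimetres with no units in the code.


translate([367, 395, 0]) cube([4511, 145, 254]);


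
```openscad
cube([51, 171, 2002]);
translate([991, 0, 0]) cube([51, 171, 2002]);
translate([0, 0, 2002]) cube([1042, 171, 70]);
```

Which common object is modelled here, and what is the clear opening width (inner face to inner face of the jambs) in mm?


A door frame. The clear opening width is 940 mm.

Two 2002 mm tall posts with a header on top — a door frame. The left jamb is 51 mm wide at x = 0; the right jamb starts at x = 991. The clear opening is 991 − 51 = 940 mm.


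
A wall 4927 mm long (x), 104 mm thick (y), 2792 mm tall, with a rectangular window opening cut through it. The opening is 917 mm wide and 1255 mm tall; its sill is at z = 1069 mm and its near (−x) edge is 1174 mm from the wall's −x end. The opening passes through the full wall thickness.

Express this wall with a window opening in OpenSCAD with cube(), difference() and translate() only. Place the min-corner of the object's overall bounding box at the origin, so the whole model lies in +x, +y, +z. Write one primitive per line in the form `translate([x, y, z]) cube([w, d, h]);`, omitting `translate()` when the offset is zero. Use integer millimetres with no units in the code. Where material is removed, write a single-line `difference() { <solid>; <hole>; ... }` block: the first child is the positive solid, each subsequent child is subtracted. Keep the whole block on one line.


difference() { cube([4927, 104, 2792]); translate([1174, 0, 1069]) cube([917, 104, 1255]); }


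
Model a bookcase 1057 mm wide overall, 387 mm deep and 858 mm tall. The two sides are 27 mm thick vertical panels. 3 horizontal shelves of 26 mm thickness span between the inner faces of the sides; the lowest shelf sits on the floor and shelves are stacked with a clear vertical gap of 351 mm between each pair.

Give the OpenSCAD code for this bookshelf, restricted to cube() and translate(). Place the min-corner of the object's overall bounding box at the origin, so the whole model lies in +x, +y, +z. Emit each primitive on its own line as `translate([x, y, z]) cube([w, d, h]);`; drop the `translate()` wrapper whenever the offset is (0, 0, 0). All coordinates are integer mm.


cube([27, 387, 858]);
translate([1030, 0, 0]) cube([27, 387, 858]);
translate([27, 0, 0]) cube([1003, 387, 26]);
translate([27, 0, 377]) cube([1003, 387, 26]);
translate([27, 0, 754]) cube([1003, 387, 26]);


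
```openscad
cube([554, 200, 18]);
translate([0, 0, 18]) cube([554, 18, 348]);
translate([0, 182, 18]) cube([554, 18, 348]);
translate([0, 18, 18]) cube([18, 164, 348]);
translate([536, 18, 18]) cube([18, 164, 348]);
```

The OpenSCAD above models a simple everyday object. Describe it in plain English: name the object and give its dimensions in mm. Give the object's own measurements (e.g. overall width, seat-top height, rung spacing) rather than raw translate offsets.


An open-topped rectangular box: outside dimensions 554×200×366 mm, with a uniform wall and base thickness of 18 mm. The base is a full 554×200 slab on the floor; four walls sit on top of the base. The front and back walls (the −y and +y sides) span the full width; the two side walls fit between them.


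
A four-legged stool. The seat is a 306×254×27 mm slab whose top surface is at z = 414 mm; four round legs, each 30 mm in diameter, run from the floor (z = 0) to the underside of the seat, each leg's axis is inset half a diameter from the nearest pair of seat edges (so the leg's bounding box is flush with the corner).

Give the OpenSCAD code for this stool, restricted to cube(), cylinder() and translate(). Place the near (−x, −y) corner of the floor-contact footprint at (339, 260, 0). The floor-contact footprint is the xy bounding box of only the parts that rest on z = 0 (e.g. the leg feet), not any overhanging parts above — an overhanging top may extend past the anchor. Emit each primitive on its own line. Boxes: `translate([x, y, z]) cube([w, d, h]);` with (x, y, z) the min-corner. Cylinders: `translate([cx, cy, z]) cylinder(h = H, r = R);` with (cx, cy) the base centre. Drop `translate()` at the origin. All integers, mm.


translate([339, 260, 387]) cube([306, 254, 27]);
translate([354, 275, 0]) cylinder(h = 387, r = 15);
translate([630, 275, 0]) cylinder(h = 387, r = 15);
translate([354, 499, 0]) cylinder(h = 387, r = 15);
translate([630, 499, 0]) cylinder(h = 387, r = 15);


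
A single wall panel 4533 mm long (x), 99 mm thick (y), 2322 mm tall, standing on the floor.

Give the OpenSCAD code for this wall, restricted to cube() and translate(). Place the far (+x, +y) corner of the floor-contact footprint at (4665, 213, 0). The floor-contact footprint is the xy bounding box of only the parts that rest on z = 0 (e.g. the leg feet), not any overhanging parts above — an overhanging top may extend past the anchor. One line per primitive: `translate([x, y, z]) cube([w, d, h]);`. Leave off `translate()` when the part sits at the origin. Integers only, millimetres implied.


translate([132, 114, 0]) cube([4533, 99, 2322]);


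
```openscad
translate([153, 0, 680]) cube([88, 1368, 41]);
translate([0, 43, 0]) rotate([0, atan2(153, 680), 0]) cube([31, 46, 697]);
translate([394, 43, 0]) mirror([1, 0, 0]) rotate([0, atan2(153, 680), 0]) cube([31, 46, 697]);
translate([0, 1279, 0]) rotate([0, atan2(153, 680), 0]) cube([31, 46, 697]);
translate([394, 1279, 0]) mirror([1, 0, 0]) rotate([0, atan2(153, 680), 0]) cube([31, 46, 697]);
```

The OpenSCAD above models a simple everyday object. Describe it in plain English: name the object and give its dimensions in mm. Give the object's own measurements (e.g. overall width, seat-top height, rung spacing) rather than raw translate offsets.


A sawhorse. A 88×1368×41 mm beam (x, y, z) sits on two A-frame leg pairs. Each pair is two raked legs of 31×46 mm section (46 mm along y) splaying symmetrically in x. Each leg rises 680 mm vertically over 153 mm of horizontal reach and is 697 mm long along its own axis. Every leg's outer bottom edge rests on the floor and its outer top edge meets a bottom edge of the beam — the left legs (tilting toward +x) meet the beam's −x bottom edge, the right legs (their mirror images, tilting toward −x) meet its +x bottom edge — so the leg tops tuck under the beam, the beam's underside is 680 mm above the floor, and the feet are 394 mm apart outside-to-outside with the beam centred between them. The two leg pairs are set in 43 mm from either end of the beam.


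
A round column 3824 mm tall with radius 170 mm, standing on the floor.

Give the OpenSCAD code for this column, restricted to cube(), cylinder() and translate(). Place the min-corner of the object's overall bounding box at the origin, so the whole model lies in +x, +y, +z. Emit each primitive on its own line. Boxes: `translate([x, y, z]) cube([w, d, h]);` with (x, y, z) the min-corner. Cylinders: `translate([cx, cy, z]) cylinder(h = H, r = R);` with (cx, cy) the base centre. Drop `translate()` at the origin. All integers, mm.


translate([170, 170, 0]) cylinder(h = 3824, r = 170);


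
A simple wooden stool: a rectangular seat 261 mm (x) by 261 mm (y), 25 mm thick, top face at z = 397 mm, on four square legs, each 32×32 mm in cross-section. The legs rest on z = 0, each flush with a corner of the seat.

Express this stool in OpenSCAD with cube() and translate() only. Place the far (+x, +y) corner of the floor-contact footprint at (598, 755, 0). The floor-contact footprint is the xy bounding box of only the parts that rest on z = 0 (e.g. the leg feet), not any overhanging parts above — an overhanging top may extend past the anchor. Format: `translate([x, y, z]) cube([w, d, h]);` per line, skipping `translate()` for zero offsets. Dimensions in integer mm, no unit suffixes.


translate([337, 494, 372]) cube([261, 261, 25]);
translate([337, 494, 0]) cube([32, 32, 372]);
translate([566, 494, 0]) cube([32, 32, 372]);
translate([337, 723, 0]) cube([32, 32, 372]);
translate([566, 723, 0]) cube([32, 32, 372]);


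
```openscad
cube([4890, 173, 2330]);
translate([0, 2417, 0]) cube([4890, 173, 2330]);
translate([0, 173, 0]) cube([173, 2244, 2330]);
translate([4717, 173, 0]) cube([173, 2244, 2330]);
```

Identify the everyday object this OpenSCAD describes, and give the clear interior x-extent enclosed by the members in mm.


A house (or room) frame. The interior width is 4544 mm.

Four 2330 mm walls enclosing a rectangle with no floor or roof — a room or house frame. Outside width is 4890 mm and wall thickness is 173 mm, so the interior width is 4890 − 2 × 173 = 4544 mm.


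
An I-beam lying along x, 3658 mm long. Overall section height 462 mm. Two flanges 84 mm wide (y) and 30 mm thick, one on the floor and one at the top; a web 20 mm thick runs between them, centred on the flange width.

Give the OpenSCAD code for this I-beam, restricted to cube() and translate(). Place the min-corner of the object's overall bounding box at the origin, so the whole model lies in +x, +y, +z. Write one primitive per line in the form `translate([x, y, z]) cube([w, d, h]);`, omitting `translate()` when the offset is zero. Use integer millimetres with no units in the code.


cube([3658, 84, 30]);
translate([0, 32, 30]) cube([3658, 20, 402]);
translate([0, 0, 432]) cube([3658, 84, 30]);


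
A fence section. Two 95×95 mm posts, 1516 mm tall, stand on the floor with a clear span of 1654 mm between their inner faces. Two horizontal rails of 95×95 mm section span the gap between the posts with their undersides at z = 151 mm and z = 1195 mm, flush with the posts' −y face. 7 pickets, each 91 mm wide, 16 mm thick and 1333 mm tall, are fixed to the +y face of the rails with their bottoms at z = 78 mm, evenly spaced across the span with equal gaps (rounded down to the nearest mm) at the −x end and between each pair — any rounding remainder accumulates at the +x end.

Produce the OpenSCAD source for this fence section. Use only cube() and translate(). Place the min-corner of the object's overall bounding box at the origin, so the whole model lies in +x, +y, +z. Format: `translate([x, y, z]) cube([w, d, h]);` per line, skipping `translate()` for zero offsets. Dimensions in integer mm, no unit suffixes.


cube([95, 95, 1516]);
translate([1749, 0, 0]) cube([95, 95, 1516]);
translate([95, 0, 151]) cube([1654, 95, 95]);
translate([95, 0, 1195]) cube([1654, 95, 95]);
translate([222, 95, 78]) cube([91, 16, 1333]);
translate([440, 95, 78]) cube([91, 16, 1333]);
translate([658, 95, 78]) cube([91, 16, 1333]);
translate([876, 95, 78]) cube([91, 16, 1333]);
translate([1094, 95, 78]) cube([91, 16, 1333]);
translate([1312, 95, 78]) cube([91, 16, 1333]);
translate([1530, 95, 78]) cube([91, 16, 1333]);


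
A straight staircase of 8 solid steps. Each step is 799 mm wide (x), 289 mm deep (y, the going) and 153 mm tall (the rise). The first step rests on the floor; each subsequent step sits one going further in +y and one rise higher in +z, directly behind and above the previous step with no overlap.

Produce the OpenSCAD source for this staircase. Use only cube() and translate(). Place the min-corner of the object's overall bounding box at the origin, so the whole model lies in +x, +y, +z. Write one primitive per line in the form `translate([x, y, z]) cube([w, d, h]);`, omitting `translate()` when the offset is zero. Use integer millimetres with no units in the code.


cube([799, 289, 153]);
translate([0, 289, 153]) cube([799, 289, 153]);
translate([0, 578, 306]) cube([799, 289, 153]);
translate([0, 867, 459]) cube([799, 289, 153]);
translate([0, 1156, 612]) cube([799, 289, 153]);
translate([0, 1445, 765]) cube([799, 289, 153]);
translate([0, 1734, 918]) cube([799, 289, 153]);
translate([0, 2023, 1071]) cube([799, 289, 153]);


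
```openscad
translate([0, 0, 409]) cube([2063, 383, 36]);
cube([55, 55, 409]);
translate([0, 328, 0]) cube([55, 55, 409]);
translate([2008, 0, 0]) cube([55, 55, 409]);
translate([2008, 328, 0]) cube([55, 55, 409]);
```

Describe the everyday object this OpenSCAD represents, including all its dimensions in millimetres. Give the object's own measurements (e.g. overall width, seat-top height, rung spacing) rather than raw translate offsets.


A long wooden bench with a 2063 mm (x) × 383 mm (y) seat, 36 mm thick, its top surface 445 mm above the floor. Four 55 mm square legs at the seat corners, flush with the edges, run from z = 0 to the seat underside.


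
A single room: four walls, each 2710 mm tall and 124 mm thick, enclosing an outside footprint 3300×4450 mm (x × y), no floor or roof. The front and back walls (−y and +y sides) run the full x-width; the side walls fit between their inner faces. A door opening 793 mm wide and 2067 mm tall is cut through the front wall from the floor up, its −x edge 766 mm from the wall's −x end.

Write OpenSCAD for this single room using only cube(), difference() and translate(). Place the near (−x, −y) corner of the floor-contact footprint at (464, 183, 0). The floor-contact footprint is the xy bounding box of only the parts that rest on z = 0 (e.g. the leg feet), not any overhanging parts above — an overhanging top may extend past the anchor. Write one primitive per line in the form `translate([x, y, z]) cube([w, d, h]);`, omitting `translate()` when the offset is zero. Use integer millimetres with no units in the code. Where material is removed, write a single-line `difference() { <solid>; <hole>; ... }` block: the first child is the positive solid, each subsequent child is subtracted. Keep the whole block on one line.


difference() { translate([464, 183, 0]) cube([3300, 124, 2710]); translate([1230, 183, 0]) cube([793, 124, 2067]); }
translate([464, 4509, 0]) cube([3300, 124, 2710]);
translate([464, 307, 0]) cube([124, 4202, 2710]);
translate([3640, 307, 0]) cube([124, 4202, 2710]);


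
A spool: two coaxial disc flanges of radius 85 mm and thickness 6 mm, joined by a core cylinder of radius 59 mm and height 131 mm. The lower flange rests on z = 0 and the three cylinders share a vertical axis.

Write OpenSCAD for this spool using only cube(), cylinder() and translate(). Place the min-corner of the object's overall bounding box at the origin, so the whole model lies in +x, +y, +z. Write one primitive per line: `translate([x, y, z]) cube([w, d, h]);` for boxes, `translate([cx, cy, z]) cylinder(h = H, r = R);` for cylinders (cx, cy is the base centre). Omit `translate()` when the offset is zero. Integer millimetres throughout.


translate([85, 85, 0]) cylinder(h = 6, r = 85);
translate([85, 85, 6]) cylinder(h = 131, r = 59);
translate([85, 85, 137]) cylinder(h = 6, r = 85);


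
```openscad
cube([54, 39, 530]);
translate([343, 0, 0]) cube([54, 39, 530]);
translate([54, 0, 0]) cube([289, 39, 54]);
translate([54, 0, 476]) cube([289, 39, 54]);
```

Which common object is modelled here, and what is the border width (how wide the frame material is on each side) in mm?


A picture frame. The border width is 54 mm.

Four thin pieces enclosing a rectangular opening — a picture frame. The two full-height stiles are 530 mm tall; the top rail sits at z = 476 and is 54 mm tall, so the border above the opening is 530 − 476 = 54 mm, matching the stile x-width.


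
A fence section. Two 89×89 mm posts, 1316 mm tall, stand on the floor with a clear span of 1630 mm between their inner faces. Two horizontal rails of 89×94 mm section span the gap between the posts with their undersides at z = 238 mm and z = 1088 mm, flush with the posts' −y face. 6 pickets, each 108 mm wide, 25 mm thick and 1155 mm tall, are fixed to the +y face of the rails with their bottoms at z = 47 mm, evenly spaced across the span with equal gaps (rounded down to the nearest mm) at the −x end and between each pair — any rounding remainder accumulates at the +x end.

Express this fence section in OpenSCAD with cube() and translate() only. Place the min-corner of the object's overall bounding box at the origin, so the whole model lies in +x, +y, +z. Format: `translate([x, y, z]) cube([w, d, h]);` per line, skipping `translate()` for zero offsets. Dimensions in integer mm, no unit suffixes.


cube([89, 89, 1316]);
translate([1719, 0, 0]) cube([89, 89, 1316]);
translate([89, 0, 238]) cube([1630, 89, 94]);
translate([89, 0, 1088]) cube([1630, 89, 94]);
translate([229, 89, 47]) cube([108, 25, 1155]);
translate([477, 89, 47]) cube([108, 25, 1155]);
translate([725, 89, 47]) cube([108, 25, 1155]);
translate([973, 89, 47]) cube([108, 25, 1155]);
translate([1221, 89, 47]) cube([108, 25, 1155]);
translate([1469, 89, 47]) cube([108, 25, 1155]);


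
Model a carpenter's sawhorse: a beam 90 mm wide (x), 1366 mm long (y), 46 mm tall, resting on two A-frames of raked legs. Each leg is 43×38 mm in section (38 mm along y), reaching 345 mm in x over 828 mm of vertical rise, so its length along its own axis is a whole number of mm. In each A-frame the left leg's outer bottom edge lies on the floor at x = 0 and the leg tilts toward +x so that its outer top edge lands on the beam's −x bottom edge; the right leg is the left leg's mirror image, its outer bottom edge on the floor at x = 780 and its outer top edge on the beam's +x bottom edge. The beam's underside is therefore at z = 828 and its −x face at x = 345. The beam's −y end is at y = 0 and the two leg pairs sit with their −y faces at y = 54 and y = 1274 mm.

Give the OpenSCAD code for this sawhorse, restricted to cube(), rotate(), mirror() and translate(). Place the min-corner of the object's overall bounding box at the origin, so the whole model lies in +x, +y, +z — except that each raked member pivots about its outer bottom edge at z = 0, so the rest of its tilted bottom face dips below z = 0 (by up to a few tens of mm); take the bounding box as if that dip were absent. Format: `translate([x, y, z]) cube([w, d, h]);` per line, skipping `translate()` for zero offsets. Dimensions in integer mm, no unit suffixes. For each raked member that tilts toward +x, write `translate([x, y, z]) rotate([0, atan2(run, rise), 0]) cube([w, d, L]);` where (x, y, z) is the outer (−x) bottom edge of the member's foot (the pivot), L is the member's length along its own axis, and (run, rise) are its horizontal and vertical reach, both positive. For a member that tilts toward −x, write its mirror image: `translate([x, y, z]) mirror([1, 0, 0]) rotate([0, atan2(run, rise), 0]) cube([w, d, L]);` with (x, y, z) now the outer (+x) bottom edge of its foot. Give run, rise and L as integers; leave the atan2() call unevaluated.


// leg length = √(345² + 828²) = 897
// right-leg outer foot x = 2·345 + 90 = 780
// beam min-corner = (345, 0, 828)
translate([345, 0, 828]) cube([90, 1366, 46]);
translate([0, 54, 0]) rotate([0, atan2(345, 828), 0]) cube([43, 38, 897]);
translate([780, 54, 0]) mirror([1, 0, 0]) rotate([0, atan2(345, 828), 0]) cube([43, 38, 897]);
translate([0, 1274, 0]) rotate([0, atan2(345, 828), 0]) cube([43, 38, 897]);
translate([780, 1274, 0]) mirror([1, 0, 0]) rotate([0, atan2(345, 828), 0]) cube([43, 38, 897]);


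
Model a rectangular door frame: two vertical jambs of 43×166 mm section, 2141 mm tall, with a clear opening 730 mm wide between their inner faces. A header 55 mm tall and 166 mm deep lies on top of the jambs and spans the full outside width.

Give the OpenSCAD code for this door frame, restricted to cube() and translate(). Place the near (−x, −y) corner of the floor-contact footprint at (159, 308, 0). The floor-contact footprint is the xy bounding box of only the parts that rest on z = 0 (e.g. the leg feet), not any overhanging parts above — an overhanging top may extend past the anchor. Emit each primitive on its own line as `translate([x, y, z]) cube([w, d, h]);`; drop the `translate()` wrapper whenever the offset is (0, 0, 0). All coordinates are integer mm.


translate([159, 308, 0]) cube([43, 166, 2141]);
translate([932, 308, 0]) cube([43, 166, 2141]);
translate([159, 308, 2141]) cube([816, 166, 55]);


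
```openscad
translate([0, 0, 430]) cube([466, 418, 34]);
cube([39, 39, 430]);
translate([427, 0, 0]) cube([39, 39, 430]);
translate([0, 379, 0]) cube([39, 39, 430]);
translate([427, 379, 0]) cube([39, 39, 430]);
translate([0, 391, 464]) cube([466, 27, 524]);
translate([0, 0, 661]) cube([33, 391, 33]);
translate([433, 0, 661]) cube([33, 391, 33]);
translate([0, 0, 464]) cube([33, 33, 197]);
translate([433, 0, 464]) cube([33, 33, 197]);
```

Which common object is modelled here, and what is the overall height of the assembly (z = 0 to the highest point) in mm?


A chair. The overall height is 988 mm.

A slab on four corner posts with a tall panel at the back — a chair. The seat slab sits at z = 430 with thickness 34, and the 524 mm backrest starts at the seat top, so the overall height is 430 + 34 + 524 = 988 mm.


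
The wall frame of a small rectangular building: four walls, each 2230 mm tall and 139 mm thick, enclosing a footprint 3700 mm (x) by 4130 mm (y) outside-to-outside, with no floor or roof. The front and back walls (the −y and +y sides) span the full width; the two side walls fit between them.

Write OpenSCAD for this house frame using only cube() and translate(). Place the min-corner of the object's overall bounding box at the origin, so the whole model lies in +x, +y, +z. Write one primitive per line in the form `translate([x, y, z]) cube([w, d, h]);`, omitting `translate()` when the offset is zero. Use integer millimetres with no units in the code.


cube([3700, 139, 2230]);
translate([0, 3991, 0]) cube([3700, 139, 2230]);
translate([0, 139, 0]) cube([139, 3852, 2230]);
translate([3561, 139, 0]) cube([139, 3852, 2230]);


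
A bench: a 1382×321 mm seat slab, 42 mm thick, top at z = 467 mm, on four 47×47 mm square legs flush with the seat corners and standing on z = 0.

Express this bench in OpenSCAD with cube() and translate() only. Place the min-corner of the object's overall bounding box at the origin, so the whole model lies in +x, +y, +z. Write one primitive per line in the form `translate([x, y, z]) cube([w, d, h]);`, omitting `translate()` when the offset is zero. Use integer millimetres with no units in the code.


translate([0, 0, 425]) cube([1382, 321, 42]);
cube([47, 47, 425]);
translate([0, 274, 0]) cube([47, 47, 425]);
translate([1335, 0, 0]) cube([47, 47, 425]);
translate([1335, 274, 0]) cube([47, 47, 425]);


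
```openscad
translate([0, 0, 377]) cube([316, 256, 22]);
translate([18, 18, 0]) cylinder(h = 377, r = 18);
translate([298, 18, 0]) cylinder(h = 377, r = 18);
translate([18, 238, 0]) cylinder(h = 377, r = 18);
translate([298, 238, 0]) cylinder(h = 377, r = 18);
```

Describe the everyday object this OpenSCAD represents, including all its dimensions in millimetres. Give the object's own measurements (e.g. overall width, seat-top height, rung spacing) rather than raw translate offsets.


A four-legged stool. The seat is a 316×256×22 mm slab whose top surface is at z = 399 mm; four round legs, each 36 mm in diameter, run from the floor (z = 0) to the underside of the seat, each leg's axis is inset half a diameter from the nearest pair of seat edges (so the leg's bounding box is flush with the corner).
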